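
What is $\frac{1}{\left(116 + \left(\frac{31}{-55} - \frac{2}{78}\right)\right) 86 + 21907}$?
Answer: $\frac{2145}{68280331} \approx 3.1415 \cdot 10^{-5}$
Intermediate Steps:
$\frac{1}{\left(116 + \left(\frac{31}{-55} - \frac{2}{78}\right)\right) 86 + 21907} = \frac{1}{\left(116 + \left(31 \left(- \frac{1}{55}\right) - \frac{1}{39}\right)\right) 86 + 21907} = \frac{1}{\left(116 - \frac{1264}{2145}\right) 86 + 21907} = \frac{1}{\frac{247556}{2145} \cdot 86 + 21907} = \frac{1}{\frac{21289816}{2145} + 21907} = \frac{1}{\frac{68280331}{2145}} = \frac{2145}{68280331}$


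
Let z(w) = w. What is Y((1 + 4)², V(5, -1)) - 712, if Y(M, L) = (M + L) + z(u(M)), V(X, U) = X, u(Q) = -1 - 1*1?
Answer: -684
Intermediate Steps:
u(Q) = -2 (u(Q) = -1 - 1 = -2)
Y(M, L) = -2 + L + M (Y(M, L) = (M + L) - 2 = (L + M) - 2 = -2 + L + M)
Y((1 + 4)², V(5, -1)) - 712 = (-2 + 5 + (1 + 4)²) - 712 = (-2 + 5 + 5²) - 712 = (-2 + 5 + 25) - 712 = 28 - 712 = -684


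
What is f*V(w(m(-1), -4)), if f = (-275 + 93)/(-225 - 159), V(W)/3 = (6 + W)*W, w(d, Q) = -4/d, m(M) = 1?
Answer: -91/8 ≈ -11.375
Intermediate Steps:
V(W) = 3*W*(6 + W) (V(W) = 3*((6 + W)*W) = 3*(W*(6 + W)) = 3*W*(6 + W))
f = 91/192 (f = -182/(-384) = -182*(-1/384) = 91/192 ≈ 0.47396)
f*V(w(m(-1), -4)) = 91*(3*(-4/1)*(6 - 4/1))/192 = 91*(3*(-4*1)*(6 - 4*1))/192 = 91*(3*(-4)*(6 - 4))/192 = 91*(3*(-4)*2)/192 = (91/192)*(-24) = -91/8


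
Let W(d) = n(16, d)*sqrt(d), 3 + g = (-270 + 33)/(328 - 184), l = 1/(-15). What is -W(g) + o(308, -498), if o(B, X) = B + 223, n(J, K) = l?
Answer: 531 + I*sqrt(669)/180 ≈ 531.0 + 0.14369*I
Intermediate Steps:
l = -1/15 ≈ -0.066667
n(J, K) = -1/15
o(B, X) = 223 + B
g = -223/48 (g = -3 + (-270 + 33)/(328 - 184) = -3 - 237/144 = -3 - 237*1/144 = -3 - 79/48 = -223/48 ≈ -4.6458)
W(d) = -sqrt(d)/15
-W(g) + o(308, -498) = -(-1)*sqrt(-223/48)/15 + (223 + 308) = -(-1)*I*sqrt(669)/12/15 + 531 = -(-1)*I*sqrt(669)/180 + 531 = I*sqrt(669)/180 + 531 = 531 + I*sqrt(669)/180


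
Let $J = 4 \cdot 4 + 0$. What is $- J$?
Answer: $-16$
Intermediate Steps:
$J = 16$ ($J = 16 + 0 = 16$)
$- J = \left(-1\right) 16 = -16$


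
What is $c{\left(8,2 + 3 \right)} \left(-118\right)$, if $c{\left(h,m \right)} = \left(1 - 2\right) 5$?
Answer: $590$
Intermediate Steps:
$c{\left(h,m \right)} = -5$ ($c{\left(h,m \right)} = \left(-1\right) 5 = -5$)
$c{\left(8,2 + 3 \right)} \left(-118\right) = \left(-5\right) \left(-118\right) = 590$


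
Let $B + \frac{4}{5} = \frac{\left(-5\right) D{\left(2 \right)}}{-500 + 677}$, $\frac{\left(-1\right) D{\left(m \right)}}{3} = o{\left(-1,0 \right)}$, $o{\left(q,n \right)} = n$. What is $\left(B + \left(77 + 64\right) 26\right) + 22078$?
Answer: $\frac{128716}{5} \approx 25743.0$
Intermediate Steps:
$D{\left(m \right)} = 0$ ($D{\left(m \right)} = \left(-3\right) 0 = 0$)
$B = - \frac{4}{5}$ ($B = - \frac{4}{5} + \frac{\left(-5\right) 0}{-500 + 677} = - \frac{4}{5} + \frac{0}{177} = - \frac{4}{5} + 0 \cdot \frac{1}{177} = - \frac{4}{5} + 0 = - \frac{4}{5} \approx -0.8$)
$\left(B + \left(77 + 64\right) 26\right) + 22078 = \left(- \frac{4}{5} + \left(77 + 64\right) 26\right) + 22078 = \left(- \frac{4}{5} + 141 \cdot 26\right) + 22078 = \left(- \frac{4}{5} + 3666\right) + 22078 = \frac{18326}{5} + 22078 = \frac{128716}{5}$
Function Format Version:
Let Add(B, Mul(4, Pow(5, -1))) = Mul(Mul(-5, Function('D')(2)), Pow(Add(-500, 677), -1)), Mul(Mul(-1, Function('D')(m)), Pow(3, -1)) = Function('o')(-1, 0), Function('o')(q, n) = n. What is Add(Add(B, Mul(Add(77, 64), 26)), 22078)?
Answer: Rational(128716, 5) ≈ 25743.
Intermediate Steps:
Function('D')(m) = 0 (Function('D')(m) = Mul(-3, 0) = 0)
B = Rational(-4, 5) (B = Add(Rational(-4, 5), Mul(Mul(-5, 0), Pow(Add(-500, 677), -1))) = Add(Rational(-4, 5), Mul(0, Pow(177, -1))) = Add(Rational(-4, 5), Mul(0, Rational(1, 177))) = Add(Rational(-4, 5), 0) = Rational(-4, 5) ≈ -0.80000)
Add(Add(B, Mul(Add(77, 64), 26)), 22078) = Add(Add(Rational(-4, 5), Mul(Add(77, 64), 26)), 22078) = Add(Add(Rational(-4, 5), Mul(141, 26)), 22078) = Add(Add(Rational(-4, 5), 3666), 22078) = Add(Rational(18326, 5), 22078) = Rational(128716, 5)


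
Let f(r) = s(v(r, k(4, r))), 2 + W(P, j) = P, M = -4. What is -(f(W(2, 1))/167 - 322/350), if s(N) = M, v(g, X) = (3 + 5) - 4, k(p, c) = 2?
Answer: 3941/4175 ≈ 0.94395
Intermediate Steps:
v(g, X) = 4 (v(g, X) = 8 - 4 = 4)
W(P, j) = -2 + P
s(N) = -4
f(r) = -4
-(f(W(2, 1))/167 - 322/350) = -(-4/167 - 322/350) = -(-4*1/167 - 322*1/350) = -(-4/167 - 23/25) = -1*(-3941/4175) = 3941/4175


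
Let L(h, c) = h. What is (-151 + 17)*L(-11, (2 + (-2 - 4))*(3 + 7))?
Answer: 1474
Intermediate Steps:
(-151 + 17)*L(-11, (2 + (-2 - 4))*(3 + 7)) = (-151 + 17)*(-11) = -134*(-11) = 1474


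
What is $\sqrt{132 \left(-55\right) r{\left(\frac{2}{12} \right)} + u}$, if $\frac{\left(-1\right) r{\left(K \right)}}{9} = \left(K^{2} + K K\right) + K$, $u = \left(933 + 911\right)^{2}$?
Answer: $2 \sqrt{853714} \approx 1847.9$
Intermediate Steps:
$u = 3400336$ ($u = 1844^{2} = 3400336$)
$r{\left(K \right)} = - 18 K^{2} - 9 K$ ($r{\left(K \right)} = - 9 \left(\left(K^{2} + K K\right) + K\right) = - 9 \left(\left(K^{2} + K^{2}\right) + K\right) = - 9 \left(2 K^{2} + K\right) = - 9 \left(K + 2 K^{2}\right) = - 18 K^{2} - 9 K$)
$\sqrt{132 \left(-55\right) r{\left(\frac{2}{12} \right)} + u} = \sqrt{132 \left(-55\right) \left(- 9 \cdot \frac{2}{12} \left(1 + 2 \cdot \frac{2}{12}\right)\right) + 3400336} = \sqrt{- 7260 \left(- 9 \cdot 2 \cdot \frac{1}{12} \left(1 + 2 \cdot 2 \cdot \frac{1}{12}\right)\right) + 3400336} = \sqrt{- 7260 \left(\left(-9\right) \frac{1}{6} \left(1 + 2 \cdot \frac{1}{6}\right)\right) + 3400336} = \sqrt{- 7260 \left(\left(-9\right) \frac{1}{6} \left(1 + \frac{1}{3}\right)\right) + 3400336} = \sqrt{- 7260 \left(\left(-9\right) \frac{1}{6} \cdot \frac{4}{3}\right) + 3400336} = \sqrt{\left(-7260\right) \left(-2\right) + 3400336} = \sqrt{14520 + 3400336} = \sqrt{3414856} = 2 \sqrt{853714}$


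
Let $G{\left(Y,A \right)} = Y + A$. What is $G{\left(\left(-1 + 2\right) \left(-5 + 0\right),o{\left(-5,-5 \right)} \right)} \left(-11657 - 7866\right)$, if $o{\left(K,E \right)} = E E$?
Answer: $-390460$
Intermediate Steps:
$o{\left(K,E \right)} = E^{2}$
$G{\left(Y,A \right)} = A + Y$
$G{\left(\left(-1 + 2\right) \left(-5 + 0\right),o{\left(-5,-5 \right)} \right)} \left(-11657 - 7866\right) = \left(\left(-5\right)^{2} + \left(-1 + 2\right) \left(-5 + 0\right)\right) \left(-11657 - 7866\right) = \left(25 + 1 \left(-5\right)\right) \left(-19523\right) = \left(25 - 5\right) \left(-19523\right) = 20 \left(-19523\right) = -390460$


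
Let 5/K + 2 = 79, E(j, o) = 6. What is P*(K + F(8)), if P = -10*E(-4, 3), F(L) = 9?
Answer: -41880/77 ≈ -543.90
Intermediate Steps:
K = 5/77 (K = 5/(-2 + 79) = 5/77 ≈ 0.064935)
P = -60 (P = -10*6 = -60)
P*(K + F(8)) = -60*(5/77 + 9) = -60*698/77 = -41880/77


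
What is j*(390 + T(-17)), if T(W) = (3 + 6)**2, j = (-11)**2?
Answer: 56991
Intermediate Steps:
j = 121
T(W) = 81 (T(W) = 9**2 = 81)
j*(390 + T(-17)) = 121*(390 + 81) = 121*471 = 56991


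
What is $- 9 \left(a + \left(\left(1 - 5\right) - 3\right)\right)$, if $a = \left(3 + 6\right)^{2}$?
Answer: $-666$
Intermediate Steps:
$a = 81$ ($a = 9^{2} = 81$)
$- 9 \left(a + \left(\left(1 - 5\right) - 3\right)\right) = - 9 \left(81 + \left(\left(1 - 5\right) - 3\right)\right) = - 9 \left(81 - 7\right) = \left(-9\right) 74 = -666$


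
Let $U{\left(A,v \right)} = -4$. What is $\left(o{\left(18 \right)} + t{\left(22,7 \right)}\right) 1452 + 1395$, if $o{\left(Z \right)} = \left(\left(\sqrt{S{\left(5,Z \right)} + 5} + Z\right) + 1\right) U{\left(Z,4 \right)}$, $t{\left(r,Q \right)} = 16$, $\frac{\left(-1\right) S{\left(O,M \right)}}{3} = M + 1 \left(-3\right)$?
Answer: $-85725 - 11616 i \sqrt{10} \approx -85725.0 - 36733.0 i$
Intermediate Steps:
$S{\left(O,M \right)} = 9 - 3 M$ ($S{\left(O,M \right)} = - 3 \left(M + 1 \left(-3\right)\right) = - 3 \left(M - 3\right) = - 3 \left(-3 + M\right) = 9 - 3 M$)
$o{\left(Z \right)} = -4 - 4 Z - 4 \sqrt{14 - 3 Z}$ ($o{\left(Z \right)} = \left(\left(\sqrt{\left(9 - 3 Z\right) + 5} + Z\right) + 1\right) \left(-4\right) = \left(\left(\sqrt{14 - 3 Z} + Z\right) + 1\right) \left(-4\right) = \left(\left(Z + \sqrt{14 - 3 Z}\right) + 1\right) \left(-4\right) = \left(1 + Z + \sqrt{14 - 3 Z}\right) \left(-4\right) = -4 - 4 Z - 4 \sqrt{14 - 3 Z}$)
$\left(o{\left(18 \right)} + t{\left(22,7 \right)}\right) 1452 + 1395 = \left(\left(-4 - 72 - 4 \sqrt{14 - 54}\right) + 16\right) 1452 + 1395 = \left(\left(-4 - 72 - 4 \sqrt{-40}\right) + 16\right) 1452 + 1395 = \left(\left(-4 - 72 - 4 \cdot 2 i \sqrt{10}\right) + 16\right) 1452 + 1395 = \left(\left(-4 - 72 - 8 i \sqrt{10}\right) + 16\right) 1452 + 1395 = \left(\left(-76 - 8 i \sqrt{10}\right) + 16\right) 1452 + 1395 = \left(-60 - 8 i \sqrt{10}\right) 1452 + 1395 = \left(-87120 - 11616 i \sqrt{10}\right) + 1395 = -85725 - 11616 i \sqrt{10}$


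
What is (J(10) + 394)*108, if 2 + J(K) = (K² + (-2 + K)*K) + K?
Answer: 62856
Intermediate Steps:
J(K) = -2 + K + K² + K*(-2 + K) (J(K) = -2 + ((K² + (-2 + K)*K) + K) = -2 + ((K² + K*(-2 + K)) + K) = -2 + (K + K² + K*(-2 + K)) = -2 + K + K² + K*(-2 + K))
(J(10) + 394)*108 = ((-2 - 1*10 + 2*10²) + 394)*108 = ((-2 - 10 + 2*100) + 394)*108 = ((-2 - 10 + 200) + 394)*108 = (188 + 394)*108 = 582*108 = 62856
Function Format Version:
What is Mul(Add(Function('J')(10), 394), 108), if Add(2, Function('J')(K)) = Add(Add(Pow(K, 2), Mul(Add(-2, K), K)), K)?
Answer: 62856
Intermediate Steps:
Function('J')(K) = Add(-2, K, Pow(K, 2), Mul(K, Add(-2, K))) (Function('J')(K) = Add(-2, Add(Add(Pow(K, 2), Mul(Add(-2, K), K)), K)) = Add(-2, Add(Add(Pow(K, 2), Mul(K, Add(-2, K))), K)) = Add(-2, Add(K, Pow(K, 2), Mul(K, Add(-2, K)))) = Add(-2, K, Pow(K, 2), Mul(K, Add(-2, K))))
Mul(Add(Function('J')(10), 394), 108) = Mul(Add(Add(-2, Mul(-1, 10), Mul(2, Pow(10, 2))), 394), 108) = Mul(Add(Add(-2, -10, Mul(2, 100)), 394), 108) = Mul(Add(Add(-2, -10, 200), 394), 108) = Mul(Add(188, 394), 108) = Mul(582, 108) = 62856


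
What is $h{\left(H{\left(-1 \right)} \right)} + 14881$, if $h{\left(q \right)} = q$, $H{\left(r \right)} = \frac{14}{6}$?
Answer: $\frac{44650}{3} \approx 14883.0$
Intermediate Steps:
$H{\left(r \right)} = \frac{7}{3}$ ($H{\left(r \right)} = 14 \cdot \frac{1}{6} = \frac{7}{3}$)
$h{\left(H{\left(-1 \right)} \right)} + 14881 = \frac{7}{3} + 14881 = \frac{44650}{3}$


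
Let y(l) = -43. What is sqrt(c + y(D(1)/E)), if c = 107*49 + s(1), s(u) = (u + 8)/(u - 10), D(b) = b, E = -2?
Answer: sqrt(5199) ≈ 72.104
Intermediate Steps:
s(u) = (8 + u)/(-10 + u)
c = 5242 (c = 107*49 + (8 + 1)/(-10 + 1) = 5243 + 9/(-9) = 5243 - 1/9*9 = 5243 - 1 = 5242)
sqrt(c + y(D(1)/E)) = sqrt(5242 - 43) = sqrt(5199)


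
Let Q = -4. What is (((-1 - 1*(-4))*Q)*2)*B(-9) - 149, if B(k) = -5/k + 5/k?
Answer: -149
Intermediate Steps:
B(k) = 0
(((-1 - 1*(-4))*Q)*2)*B(-9) - 149 = (((-1 - 1*(-4))*(-4))*2)*0 - 149 = (((-1 + 4)*(-4))*2)*0 - 149 = ((3*(-4))*2)*0 - 149 = -12*2*0 - 149 = -24*0 - 149 = 0 - 149 = -149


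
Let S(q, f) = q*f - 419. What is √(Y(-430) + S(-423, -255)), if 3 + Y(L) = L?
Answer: √107013 ≈ 327.13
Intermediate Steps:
S(q, f) = -419 + f*q (S(q, f) = f*q - 419 = -419 + f*q)
Y(L) = -3 + L
√(Y(-430) + S(-423, -255)) = √((-3 - 430) + (-419 - 255*(-423))) = √(-433 + (-419 + 107865)) = √(-433 + 107446) = √107013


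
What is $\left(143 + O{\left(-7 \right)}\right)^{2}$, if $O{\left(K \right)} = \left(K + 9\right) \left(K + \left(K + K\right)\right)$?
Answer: $10201$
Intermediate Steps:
$O{\left(K \right)} = 3 K \left(9 + K\right)$ ($O{\left(K \right)} = \left(9 + K\right) \left(K + 2 K\right) = \left(9 + K\right) 3 K = 3 K \left(9 + K\right)$)
$\left(143 + O{\left(-7 \right)}\right)^{2} = \left(143 + 3 \left(-7\right) \left(9 - 7\right)\right)^{2} = \left(143 + 3 \left(-7\right) 2\right)^{2} = \left(143 - 42\right)^{2} = 101^{2} = 10201$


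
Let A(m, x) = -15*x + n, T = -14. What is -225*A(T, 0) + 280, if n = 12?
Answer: -2420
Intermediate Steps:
A(m, x) = 12 - 15*x (A(m, x) = -15*x + 12 = 12 - 15*x)
-225*A(T, 0) + 280 = -225*(12 - 15*0) + 280 = -225*(12 + 0) + 280 = -225*12 + 280 = -2700 + 280 = -2420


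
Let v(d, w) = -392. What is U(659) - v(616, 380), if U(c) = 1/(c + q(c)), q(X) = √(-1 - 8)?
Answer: 170242339/434290 - 3*I/434290 ≈ 392.0 - 6.9078e-6*I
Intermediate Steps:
q(X) = 3*I (q(X) = √(-9) = 3*I)
U(c) = 1/(c + 3*I)
U(659) - v(616, 380) = 1/(659 + 3*I) - 1*(-392) = (659 - 3*I)/434290 + 392 = 392 + (659 - 3*I)/434290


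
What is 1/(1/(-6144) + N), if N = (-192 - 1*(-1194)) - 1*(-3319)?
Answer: 6144/26548223 ≈ 0.00023143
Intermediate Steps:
N = 4321 (N = (-192 + 1194) + 3319 = 1002 + 3319 = 4321)
1/(1/(-6144) + N) = 1/(1/(-6144) + 4321) = 1/(-1/6144 + 4321) = 1/(26548223/6144) = 6144/26548223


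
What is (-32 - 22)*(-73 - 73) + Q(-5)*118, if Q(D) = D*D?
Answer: 10834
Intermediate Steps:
Q(D) = D²
(-32 - 22)*(-73 - 73) + Q(-5)*118 = (-32 - 22)*(-73 - 73) + (-5)²*118 = -54*(-146) + 25*118 = 7884 + 2950 = 10834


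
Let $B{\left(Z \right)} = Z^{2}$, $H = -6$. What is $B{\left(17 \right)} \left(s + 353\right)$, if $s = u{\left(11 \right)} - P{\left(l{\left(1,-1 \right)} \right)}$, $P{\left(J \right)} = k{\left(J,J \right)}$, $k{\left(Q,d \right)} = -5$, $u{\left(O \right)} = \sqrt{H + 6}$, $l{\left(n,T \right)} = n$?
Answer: $103462$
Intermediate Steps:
$u{\left(O \right)} = 0$ ($u{\left(O \right)} = \sqrt{-6 + 6} = \sqrt{0} = 0$)
$P{\left(J \right)} = -5$
$s = 5$ ($s = 0 - -5 = 0 + 5 = 5$)
$B{\left(17 \right)} \left(s + 353\right) = 17^{2} \left(5 + 353\right) = 289 \cdot 358 = 103462$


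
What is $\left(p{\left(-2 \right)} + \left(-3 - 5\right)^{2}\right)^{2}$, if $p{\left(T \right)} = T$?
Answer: $3844$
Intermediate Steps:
$\left(p{\left(-2 \right)} + \left(-3 - 5\right)^{2}\right)^{2} = \left(-2 + \left(-3 - 5\right)^{2}\right)^{2} = \left(-2 + \left(-8\right)^{2}\right)^{2} = \left(-2 + 64\right)^{2} = 62^{2} = 3844$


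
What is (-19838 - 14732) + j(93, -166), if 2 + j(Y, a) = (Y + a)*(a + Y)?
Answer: -29243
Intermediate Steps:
j(Y, a) = -2 + (Y + a)² (j(Y, a) = -2 + (Y + a)*(a + Y) = -2 + (Y + a)*(Y + a) = -2 + (Y + a)²)
(-19838 - 14732) + j(93, -166) = (-19838 - 14732) + (-2 + (93 - 166)²) = -34570 + (-2 + (-73)²) = -34570 + (-2 + 5329) = -34570 + 5327 = -29243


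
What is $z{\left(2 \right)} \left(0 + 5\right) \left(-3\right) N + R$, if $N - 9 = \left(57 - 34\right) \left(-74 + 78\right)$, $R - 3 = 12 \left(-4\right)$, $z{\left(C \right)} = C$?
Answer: $-3075$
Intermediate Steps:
$R = -45$ ($R = 3 + 12 \left(-4\right) = 3 - 48 = -45$)
$N = 101$ ($N = 9 + \left(57 - 34\right) \left(-74 + 78\right) = 9 + 23 \cdot 4 = 9 + 92 = 101$)
$z{\left(2 \right)} \left(0 + 5\right) \left(-3\right) N + R = 2 \left(0 + 5\right) \left(-3\right) 101 - 45 = 2 \cdot 5 \left(-3\right) 101 - 45 = 2 \left(-15\right) 101 - 45 = \left(-30\right) 101 - 45 = -3030 - 45 = -3075$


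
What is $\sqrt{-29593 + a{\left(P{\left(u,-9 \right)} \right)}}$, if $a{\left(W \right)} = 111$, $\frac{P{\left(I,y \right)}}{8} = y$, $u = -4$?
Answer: $i \sqrt{29482} \approx 171.7 i$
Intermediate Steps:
$P{\left(I,y \right)} = 8 y$
$\sqrt{-29593 + a{\left(P{\left(u,-9 \right)} \right)}} = \sqrt{-29593 + 111} = \sqrt{-29482} = i \sqrt{29482}$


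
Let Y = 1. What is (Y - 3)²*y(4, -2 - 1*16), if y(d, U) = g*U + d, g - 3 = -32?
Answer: 2104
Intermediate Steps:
g = -29 (g = 3 - 32 = -29)
y(d, U) = d - 29*U (y(d, U) = -29*U + d = d - 29*U)
(Y - 3)²*y(4, -2 - 1*16) = (1 - 3)²*(4 - 29*(-2 - 1*16)) = (-2)²*(4 - 29*(-2 - 16)) = 4*(4 - 29*(-18)) = 4*(4 + 522) = 4*526 = 2104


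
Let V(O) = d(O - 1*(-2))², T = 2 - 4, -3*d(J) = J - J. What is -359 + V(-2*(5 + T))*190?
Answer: -359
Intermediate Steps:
d(J) = 0 (d(J) = -(J - J)/3 = -⅓*0 = 0)
T = -2
V(O) = 0 (V(O) = 0² = 0)
-359 + V(-2*(5 + T))*190 = -359 + 0*190 = -359 + 0 = -359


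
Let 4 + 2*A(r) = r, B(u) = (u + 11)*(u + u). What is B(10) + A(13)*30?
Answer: 555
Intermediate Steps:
B(u) = 2*u*(11 + u) (B(u) = (11 + u)*(2*u) = 2*u*(11 + u))
A(r) = -2 + r/2
B(10) + A(13)*30 = 2*10*(11 + 10) + (-2 + (1/2)*13)*30 = 2*10*21 + (-2 + 13/2)*30 = 420 + (9/2)*30 = 420 + 135 = 555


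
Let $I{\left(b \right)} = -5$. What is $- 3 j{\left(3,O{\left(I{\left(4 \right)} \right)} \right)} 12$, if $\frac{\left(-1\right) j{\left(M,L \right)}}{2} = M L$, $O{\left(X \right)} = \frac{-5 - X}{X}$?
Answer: $0$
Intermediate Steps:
$O{\left(X \right)} = \frac{-5 - X}{X}$
$j{\left(M,L \right)} = - 2 L M$ ($j{\left(M,L \right)} = - 2 M L = - 2 L M$)
$- 3 j{\left(3,O{\left(I{\left(4 \right)} \right)} \right)} 12 = - 3 \left(\left(-2\right) \frac{-5 - -5}{-5} \cdot 3\right) 12 = - 3 \left(\left(-2\right) \left(- \frac{-5 + 5}{5}\right) 3\right) 12 = - 3 \left(\left(-2\right) \left(\left(- \frac{1}{5}\right) 0\right) 3\right) 12 = - 3 \left(\left(-2\right) 0 \cdot 3\right) 12 = \left(-3\right) 0 \cdot 12 = 0 \cdot 12 = 0$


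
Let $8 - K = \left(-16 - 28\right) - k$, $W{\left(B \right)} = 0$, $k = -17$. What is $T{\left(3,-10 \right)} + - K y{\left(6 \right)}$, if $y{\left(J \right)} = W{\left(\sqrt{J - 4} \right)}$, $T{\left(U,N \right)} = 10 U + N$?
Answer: $20$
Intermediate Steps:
$T{\left(U,N \right)} = N + 10 U$
$y{\left(J \right)} = 0$
$K = 35$ ($K = 8 - \left(\left(-16 - 28\right) - -17\right) = 8 - \left(\left(-16 - 28\right) + 17\right) = 8 - \left(-44 + 17\right) = 8 - -27 = 8 + 27 = 35$)
$T{\left(3,-10 \right)} + - K y{\left(6 \right)} = \left(-10 + 10 \cdot 3\right) + \left(-1\right) 35 \cdot 0 = \left(-10 + 30\right) - 0 = 20 + 0 = 20$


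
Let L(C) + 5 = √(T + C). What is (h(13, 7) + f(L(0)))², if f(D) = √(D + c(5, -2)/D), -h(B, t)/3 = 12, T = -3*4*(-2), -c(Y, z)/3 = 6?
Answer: (36 - √(-5 - 18/(-5 + 2*√6) + 2*√6))² ≈ 513.26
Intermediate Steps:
c(Y, z) = -18 (c(Y, z) = -3*6 = -18)
T = 24 (T = -12*(-2) = 24)
h(B, t) = -36 (h(B, t) = -3*12 = -36)
L(C) = -5 + √(24 + C)
f(D) = √(D - 18/D)
(h(13, 7) + f(L(0)))² = (-36 + √((-5 + √(24 + 0)) - 18/(-5 + √(24 + 0))))² = (-36 + √((-5 + √24) - 18/(-5 + √24)))² = (-36 + √((-5 + 2*√6) - 18/(-5 + 2*√6)))² = (-36 + √(-5 - 18/(-5 + 2*√6) + 2*√6))²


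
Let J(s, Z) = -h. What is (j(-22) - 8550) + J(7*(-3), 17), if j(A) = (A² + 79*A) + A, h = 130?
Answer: -9956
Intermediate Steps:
j(A) = A² + 80*A
J(s, Z) = -130 (J(s, Z) = -1*130 = -130)
(j(-22) - 8550) + J(7*(-3), 17) = (-22*(80 - 22) - 8550) - 130 = (-22*58 - 8550) - 130 = (-1276 - 8550) - 130 = -9826 - 130 = -9956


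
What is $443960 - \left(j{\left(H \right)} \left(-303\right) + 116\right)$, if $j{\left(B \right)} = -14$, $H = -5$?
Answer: $439602$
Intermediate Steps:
$443960 - \left(j{\left(H \right)} \left(-303\right) + 116\right) = 443960 - \left(\left(-14\right) \left(-303\right) + 116\right) = 443960 - \left(4242 + 116\right) = 443960 - 4358 = 439602$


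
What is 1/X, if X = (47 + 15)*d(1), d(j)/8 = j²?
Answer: 1/496 ≈ 0.0020161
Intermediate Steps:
d(j) = 8*j²
X = 496 (X = (47 + 15)*(8*1²) = 62*(8*1) = 62*8 = 496)
1/X = 1/496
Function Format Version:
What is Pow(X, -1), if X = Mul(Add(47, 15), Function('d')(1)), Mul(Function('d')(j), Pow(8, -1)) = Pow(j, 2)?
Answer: Rational(1, 496) ≈ 0.0020161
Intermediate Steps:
Function('d')(j) = Mul(8, Pow(j, 2))
X = 496 (X = Mul(Add(47, 15), Mul(8, Pow(1, 2))) = Mul(62, Mul(8, 1)) = Mul(62, 8) = 496)
Pow(X, -1) = Pow(496, -1) = Rational(1, 496)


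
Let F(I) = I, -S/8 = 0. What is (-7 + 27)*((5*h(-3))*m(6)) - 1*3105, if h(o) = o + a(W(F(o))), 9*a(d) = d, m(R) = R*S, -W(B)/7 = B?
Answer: -3105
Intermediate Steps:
S = 0 (S = -8*0 = 0)
W(B) = -7*B
m(R) = 0 (m(R) = R*0 = 0)
a(d) = d/9
h(o) = 2*o/9 (h(o) = o + (-7*o)/9 = o - 7*o/9 = 2*o/9)
(-7 + 27)*((5*h(-3))*m(6)) - 1*3105 = (-7 + 27)*((5*((2/9)*(-3)))*0) - 1*3105 = 20*((5*(-⅔))*0) - 3105 = 20*(-10/3*0) - 3105 = 20*0 - 3105 = 0 - 3105 = -3105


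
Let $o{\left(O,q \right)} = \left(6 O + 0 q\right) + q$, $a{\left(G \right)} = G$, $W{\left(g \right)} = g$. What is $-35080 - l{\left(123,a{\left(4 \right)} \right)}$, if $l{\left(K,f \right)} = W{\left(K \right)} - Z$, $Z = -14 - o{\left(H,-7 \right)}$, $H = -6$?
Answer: $-35174$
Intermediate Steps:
$o{\left(O,q \right)} = q + 6 O$ ($o{\left(O,q \right)} = \left(6 O + 0\right) + q = 6 O + q = q + 6 O$)
$Z = 29$ ($Z = -14 - \left(-7 + 6 \left(-6\right)\right) = -14 - \left(-7 - 36\right) = -14 - -43 = -14 + 43 = 29$)
$l{\left(K,f \right)} = -29 + K$ ($l{\left(K,f \right)} = K - 29 = -29 + K$)
$-35080 - l{\left(123,a{\left(4 \right)} \right)} = -35080 - \left(-29 + 123\right) = -35080 - 94 = -35174$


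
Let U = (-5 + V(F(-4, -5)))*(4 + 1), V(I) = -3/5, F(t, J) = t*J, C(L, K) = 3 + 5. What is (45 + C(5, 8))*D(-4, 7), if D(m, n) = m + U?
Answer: -1696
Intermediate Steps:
C(L, K) = 8
F(t, J) = J*t
V(I) = -3/5 (V(I) = -3*1/5 = -3/5)
U = -28 (U = (-5 - 3/5)*(4 + 1) = -28/5*5 = -28)
D(m, n) = -28 + m (D(m, n) = m - 28 = -28 + m)
(45 + C(5, 8))*D(-4, 7) = (45 + 8)*(-28 - 4) = 53*(-32) = -1696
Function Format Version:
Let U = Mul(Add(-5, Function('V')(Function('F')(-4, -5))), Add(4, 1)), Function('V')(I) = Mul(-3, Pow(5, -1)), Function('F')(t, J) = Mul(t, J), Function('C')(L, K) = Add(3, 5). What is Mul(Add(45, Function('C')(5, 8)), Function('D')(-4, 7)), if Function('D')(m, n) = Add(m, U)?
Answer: -1696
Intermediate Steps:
Function('C')(L, K) = 8
Function('F')(t, J) = Mul(J, t)
Function('V')(I) = Rational(-3, 5) (Function('V')(I) = Mul(-3, Rational(1, 5)) = Rational(-3, 5))
U = -28 (U = Mul(Add(-5, Rational(-3, 5)), Add(4, 1)) = Mul(Rational(-28, 5), 5) = -28)
Function('D')(m, n) = Add(-28, m) (Function('D')(m, n) = Add(m, -28) = Add(-28, m))
Mul(Add(45, Function('C')(5, 8)), Function('D')(-4, 7)) = Mul(Add(45, 8), Add(-28, -4)) = Mul(53, -32) = -1696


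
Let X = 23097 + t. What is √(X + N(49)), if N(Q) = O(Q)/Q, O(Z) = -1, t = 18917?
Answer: √2058685/7 ≈ 204.97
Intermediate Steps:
N(Q) = -1/Q
X = 42014 (X = 23097 + 18917 = 42014)
√(X + N(49)) = √(42014 - 1/49) = √(2058685/49) = √2058685/7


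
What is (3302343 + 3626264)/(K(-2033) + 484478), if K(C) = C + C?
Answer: 6928607/480412 ≈ 14.422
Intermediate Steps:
K(C) = 2*C
(3302343 + 3626264)/(K(-2033) + 484478) = (3302343 + 3626264)/(2*(-2033) + 484478) = 6928607/(-4066 + 484478) = 6928607/480412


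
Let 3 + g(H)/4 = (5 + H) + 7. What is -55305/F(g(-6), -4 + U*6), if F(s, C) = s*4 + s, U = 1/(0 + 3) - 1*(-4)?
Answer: -3687/4 ≈ -921.75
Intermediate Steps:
g(H) = 36 + 4*H (g(H) = -12 + 4*((5 + H) + 7) = -12 + 4*(12 + H) = -12 + (48 + 4*H) = 36 + 4*H)
U = 13/3 (U = 1/3 + 4 = ⅓ + 4 = 13/3 ≈ 4.3333)
F(s, C) = 5*s (F(s, C) = 4*s + s = 5*s)
-55305/F(g(-6), -4 + U*6) = -55305*1/(5*(36 + 4*(-6))) = -55305*1/(5*(36 - 24)) = -55305/(5*12) = -55305/60 = -55305*1/60 = -3687/4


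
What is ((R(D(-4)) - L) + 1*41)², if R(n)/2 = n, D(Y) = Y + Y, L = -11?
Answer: 1296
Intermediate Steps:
D(Y) = 2*Y
R(n) = 2*n
((R(D(-4)) - L) + 1*41)² = ((2*(2*(-4)) - 1*(-11)) + 1*41)² = ((2*(-8) + 11) + 41)² = ((-16 + 11) + 41)² = (-5 + 41)² = 36² = 1296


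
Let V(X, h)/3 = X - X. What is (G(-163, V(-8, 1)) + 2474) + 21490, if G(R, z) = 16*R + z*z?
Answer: 21356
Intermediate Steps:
V(X, h) = 0 (V(X, h) = 3*(X - X) = 3*0 = 0)
G(R, z) = z² + 16*R (G(R, z) = 16*R + z² = z² + 16*R)
(G(-163, V(-8, 1)) + 2474) + 21490 = ((0² + 16*(-163)) + 2474) + 21490 = ((0 - 2608) + 2474) + 21490 = (-2608 + 2474) + 21490 = -134 + 21490 = 21356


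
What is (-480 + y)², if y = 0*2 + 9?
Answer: 221841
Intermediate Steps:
y = 9 (y = 0 + 9 = 9)
(-480 + y)² = (-480 + 9)² = (-471)² = 221841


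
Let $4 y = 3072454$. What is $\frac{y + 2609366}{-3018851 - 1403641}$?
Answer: $- \frac{750551}{982776} \approx -0.76371$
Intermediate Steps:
$y = \frac{1536227}{2}$ ($y = \frac{1}{4} \cdot 3072454 = \frac{1536227}{2} \approx 7.6811 \cdot 10^{5}$)
$\frac{y + 2609366}{-3018851 - 1403641} = \frac{\frac{1536227}{2} + 2609366}{-3018851 - 1403641} = \frac{6754959}{2 \left(-4422492\right)} = \frac{6754959}{2} \left(- \frac{1}{4422492}\right) = - \frac{750551}{982776}$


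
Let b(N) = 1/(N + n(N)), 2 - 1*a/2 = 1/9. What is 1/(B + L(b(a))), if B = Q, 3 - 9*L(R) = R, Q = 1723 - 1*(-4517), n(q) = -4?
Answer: 6/37445 ≈ 0.00016023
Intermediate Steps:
a = 34/9 (a = 4 - 2/9 = 34/9 ≈ 3.7778)
Q = 6240 (Q = 1723 + 4517 = 6240)
b(N) = 1/(-4 + N) (b(N) = 1/(N - 4) = 1/(-4 + N))
L(R) = 1/3 - R/9
B = 6240
1/(B + L(b(a))) = 1/(6240 + (1/3 - 1/(9*(-4 + 34/9)))) = 1/(6240 + (1/3 - 1/(9*(-2/9)))) = 1/(6240 + (1/3 - 1/9*(-9/2))) = 1/(6240 + (1/3 + 1/2)) = 1/(6240 + 5/6) = 1/(37445/6) = 6/37445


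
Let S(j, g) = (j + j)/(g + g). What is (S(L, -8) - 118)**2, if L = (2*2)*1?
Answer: 56169/4 ≈ 14042.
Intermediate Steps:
L = 4 (L = 4*1 = 4)
S(j, g) = j/g (S(j, g) = (2*j)/((2*g)) = (2*j)*(1/(2*g)) = j/g)
(S(L, -8) - 118)**2 = (4/(-8) - 118)**2 = (4*(-1/8) - 118)**2 = (-1/2 - 118)**2 = (-237/2)**2 = 56169/4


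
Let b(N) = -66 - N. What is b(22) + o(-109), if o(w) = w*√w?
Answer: -88 - 109*I*√109 ≈ -88.0 - 1138.0*I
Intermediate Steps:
o(w) = w^(3/2)
b(22) + o(-109) = (-66 - 1*22) + (-109)^(3/2) = (-66 - 22) - 109*I*√109 = -88 - 109*I*√109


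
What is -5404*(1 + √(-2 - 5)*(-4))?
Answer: -5404 + 21616*I*√7 ≈ -5404.0 + 57191.0*I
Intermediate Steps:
-5404*(1 + √(-2 - 5)*(-4)) = -5404*(1 + √(-7)*(-4)) = -5404*(1 + (I*√7)*(-4)) = -5404*(1 - 4*I*√7) = -5404 + 21616*I*√7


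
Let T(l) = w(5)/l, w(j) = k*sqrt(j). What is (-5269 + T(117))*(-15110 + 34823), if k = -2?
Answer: -103867797 - 13142*sqrt(5)/39 ≈ -1.0387e+8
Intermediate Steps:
w(j) = -2*sqrt(j)
T(l) = -2*sqrt(5)/l (T(l) = (-2*sqrt(5))/l = -2*sqrt(5)/l)
(-5269 + T(117))*(-15110 + 34823) = (-5269 - 2*sqrt(5)/117)*(-15110 + 34823) = (-5269 - 2*sqrt(5)*1/117)*19713 = (-5269 - 2*sqrt(5)/117)*19713 = -103867797 - 13142*sqrt(5)/39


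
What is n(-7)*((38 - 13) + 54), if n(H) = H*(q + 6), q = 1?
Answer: -3871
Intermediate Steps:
n(H) = 7*H (n(H) = H*(1 + 6) = H*7 = 7*H)
n(-7)*((38 - 13) + 54) = (7*(-7))*((38 - 13) + 54) = -49*(25 + 54) = -49*79 = -3871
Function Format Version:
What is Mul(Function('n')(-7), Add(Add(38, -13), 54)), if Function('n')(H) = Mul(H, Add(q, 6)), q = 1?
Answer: -3871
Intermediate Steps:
Function('n')(H) = Mul(7, H) (Function('n')(H) = Mul(H, Add(1, 6)) = Mul(H, 7) = Mul(7, H))
Mul(Function('n')(-7), Add(Add(38, -13), 54)) = Mul(Mul(7, -7), Add(Add(38, -13), 54)) = Mul(-49, Add(25, 54)) = Mul(-49, 79) = -3871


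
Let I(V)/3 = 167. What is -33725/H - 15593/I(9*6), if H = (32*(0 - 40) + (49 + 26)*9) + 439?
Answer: 14307787/83166 ≈ 172.04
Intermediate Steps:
I(V) = 501 (I(V) = 3*167 = 501)
H = -166 (H = (32*(-40) + 75*9) + 439 = (-1280 + 675) + 439 = -605 + 439 = -166)
-33725/H - 15593/I(9*6) = -33725/(-166) - 15593/501 = -33725*(-1/166) - 15593*1/501 = 33725/166 - 15593/501 = 14307787/83166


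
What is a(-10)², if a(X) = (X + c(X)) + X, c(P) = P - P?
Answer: 400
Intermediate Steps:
c(P) = 0
a(X) = 2*X (a(X) = (X + 0) + X = X + X = 2*X)
a(-10)² = (2*(-10))² = (-20)² = 400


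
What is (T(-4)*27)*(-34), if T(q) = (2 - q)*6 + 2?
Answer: -34884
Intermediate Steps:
T(q) = 14 - 6*q (T(q) = (12 - 6*q) + 2 = 14 - 6*q)
(T(-4)*27)*(-34) = ((14 - 6*(-4))*27)*(-34) = ((14 + 24)*27)*(-34) = (38*27)*(-34) = 1026*(-34) = -34884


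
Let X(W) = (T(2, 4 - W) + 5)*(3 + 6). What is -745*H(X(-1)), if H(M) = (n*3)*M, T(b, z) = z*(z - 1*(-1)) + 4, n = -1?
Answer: 784485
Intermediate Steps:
T(b, z) = 4 + z*(1 + z) (T(b, z) = z*(z + 1) + 4 = z*(1 + z) + 4 = 4 + z*(1 + z))
X(W) = 117 - 9*W + 9*(4 - W)² (X(W) = ((4 + (4 - W) + (4 - W)²) + 5)*(3 + 6) = ((8 + (4 - W)² - W) + 5)*9 = (13 + (4 - W)² - W)*9 = 117 - 9*W + 9*(4 - W)²)
H(M) = -3*M (H(M) = (-1*3)*M = -3*M)
-745*H(X(-1)) = -(-2235)*(117 - 9*(-1) + 9*(-4 - 1)²) = -(-2235)*(117 + 9 + 9*(-5)²) = -(-2235)*(117 + 9 + 9*25) = -(-2235)*(117 + 9 + 225) = -(-2235)*351 = -745*(-1053) = 784485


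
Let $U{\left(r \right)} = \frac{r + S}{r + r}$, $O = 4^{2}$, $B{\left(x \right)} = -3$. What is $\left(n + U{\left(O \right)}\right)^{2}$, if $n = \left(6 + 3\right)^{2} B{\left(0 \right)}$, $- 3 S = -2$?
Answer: $\frac{135466321}{2304} \approx 58796.0$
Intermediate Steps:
$S = \frac{2}{3}$ ($S = \left(- \frac{1}{3}\right) \left(-2\right) = \frac{2}{3} \approx 0.66667$)
$O = 16$
$n = -243$ ($n = \left(6 + 3\right)^{2} \left(-3\right) = 9^{2} \left(-3\right) = 81 \left(-3\right) = -243$)
$U{\left(r \right)} = \frac{\frac{2}{3} + r}{2 r}$ ($U{\left(r \right)} = \frac{r + \frac{2}{3}}{r + r} = \frac{\frac{2}{3} + r}{2 r}$)
$\left(n + U{\left(O \right)}\right)^{2} = \left(-243 + \frac{2 + 3 \cdot 16}{6 \cdot 16}\right)^{2} = \left(-243 + \frac{1}{6} \cdot \frac{1}{16} \left(2 + 48\right)\right)^{2} = \left(-243 + \frac{1}{6} \cdot \frac{1}{16} \cdot 50\right)^{2} = \left(-243 + \frac{25}{48}\right)^{2} = \left(- \frac{11639}{48}\right)^{2} = \frac{135466321}{2304}$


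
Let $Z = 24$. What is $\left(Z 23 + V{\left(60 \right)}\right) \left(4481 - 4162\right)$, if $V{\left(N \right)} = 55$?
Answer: $193633$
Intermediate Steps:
$\left(Z 23 + V{\left(60 \right)}\right) \left(4481 - 4162\right) = \left(24 \cdot 23 + 55\right) \left(4481 - 4162\right) = \left(552 + 55\right) 319 = 607 \cdot 319 = 193633$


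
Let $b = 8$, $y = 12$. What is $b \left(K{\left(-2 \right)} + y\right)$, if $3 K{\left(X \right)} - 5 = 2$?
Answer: $\frac{344}{3} \approx 114.67$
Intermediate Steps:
$K{\left(X \right)} = \frac{7}{3}$ ($K{\left(X \right)} = \frac{5}{3} + \frac{1}{3} \cdot 2 = \frac{5}{3} + \frac{2}{3} = \frac{7}{3}$)
$b \left(K{\left(-2 \right)} + y\right) = 8 \left(\frac{7}{3} + 12\right) = 8 \cdot \frac{43}{3} = \frac{344}{3}$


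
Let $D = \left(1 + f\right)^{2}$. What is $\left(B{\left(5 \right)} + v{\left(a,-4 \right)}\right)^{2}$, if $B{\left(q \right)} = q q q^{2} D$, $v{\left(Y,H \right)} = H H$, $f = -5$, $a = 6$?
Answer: $100320256$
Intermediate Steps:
$D = 16$ ($D = \left(1 - 5\right)^{2} = \left(-4\right)^{2} = 16$)
$v{\left(Y,H \right)} = H^{2}$
$B{\left(q \right)} = 16 q^{4}$ ($B{\left(q \right)} = q q q^{2} \cdot 16 = q q^{3} \cdot 16 = q^{4} \cdot 16 = 16 q^{4}$)
$\left(B{\left(5 \right)} + v{\left(a,-4 \right)}\right)^{2} = \left(16 \cdot 5^{4} + \left(-4\right)^{2}\right)^{2} = \left(16 \cdot 625 + 16\right)^{2} = \left(10000 + 16\right)^{2} = 10016^{2} = 100320256$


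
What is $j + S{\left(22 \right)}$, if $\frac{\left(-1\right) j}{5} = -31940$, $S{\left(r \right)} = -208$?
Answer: $159492$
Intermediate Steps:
$j = 159700$ ($j = \left(-5\right) \left(-31940\right) = 159700$)
$j + S{\left(22 \right)} = 159700 - 208 = 159492$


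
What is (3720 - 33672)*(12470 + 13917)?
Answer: -790343424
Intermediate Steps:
(3720 - 33672)*(12470 + 13917) = -29952*26387 = -790343424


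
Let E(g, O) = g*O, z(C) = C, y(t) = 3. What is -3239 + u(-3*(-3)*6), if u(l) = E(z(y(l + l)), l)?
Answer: -3077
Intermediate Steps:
E(g, O) = O*g
u(l) = 3*l (u(l) = l*3 = 3*l)
-3239 + u(-3*(-3)*6) = -3239 + 3*(-3*(-3)*6) = -3239 + 3*(9*6) = -3239 + 3*54 = -3239 + 162 = -3077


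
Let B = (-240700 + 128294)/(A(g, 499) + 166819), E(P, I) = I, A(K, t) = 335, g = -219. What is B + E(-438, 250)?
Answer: 20838047/83577 ≈ 249.33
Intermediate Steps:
B = -56203/83577 (B = (-240700 + 128294)/(335 + 166819) = -112406/167154 = -112406*1/167154 = -56203/83577 ≈ -0.67247)
B + E(-438, 250) = -56203/83577 + 250 = 20838047/83577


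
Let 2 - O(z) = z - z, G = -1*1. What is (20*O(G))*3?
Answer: 120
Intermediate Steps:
G = -1
O(z) = 2 (O(z) = 2 - (z - z) = 2 - 1*0 = 2 + 0 = 2)
(20*O(G))*3 = (20*2)*3 = 40*3 = 120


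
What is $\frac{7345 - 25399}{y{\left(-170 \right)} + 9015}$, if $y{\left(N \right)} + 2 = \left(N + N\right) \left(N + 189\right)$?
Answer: $- \frac{6018}{851} \approx -7.0717$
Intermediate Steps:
$y{\left(N \right)} = -2 + 2 N \left(189 + N\right)$ ($y{\left(N \right)} = -2 + \left(N + N\right) \left(N + 189\right) = -2 + 2 N \left(189 + N\right)$)
$\frac{7345 - 25399}{y{\left(-170 \right)} + 9015} = \frac{7345 - 25399}{\left(-2 + 2 \left(-170\right)^{2} + 378 \left(-170\right)\right) + 9015} = - \frac{18054}{\left(-2 + 2 \cdot 28900 - 64260\right) + 9015} = - \frac{18054}{\left(-2 + 57800 - 64260\right) + 9015} = - \frac{18054}{-6462 + 9015} = - \frac{18054}{2553} = \left(-18054\right) \frac{1}{2553} = - \frac{6018}{851}$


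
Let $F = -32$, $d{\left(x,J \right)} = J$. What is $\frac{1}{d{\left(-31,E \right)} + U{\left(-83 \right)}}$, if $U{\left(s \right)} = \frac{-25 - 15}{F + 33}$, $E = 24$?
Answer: $- \frac{1}{16} \approx -0.0625$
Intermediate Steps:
$U{\left(s \right)} = -40$ ($U{\left(s \right)} = \frac{-25 - 15}{-32 + 33} = - \frac{40}{1} = \left(-40\right) 1 = -40$)
$\frac{1}{d{\left(-31,E \right)} + U{\left(-83 \right)}} = \frac{1}{24 - 40} = \frac{1}{-16} = - \frac{1}{16}$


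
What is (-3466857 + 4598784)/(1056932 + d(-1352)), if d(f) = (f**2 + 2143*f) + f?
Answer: -1131927/13852 ≈ -81.716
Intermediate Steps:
d(f) = f**2 + 2144*f
(-3466857 + 4598784)/(1056932 + d(-1352)) = (-3466857 + 4598784)/(1056932 - 1352*(2144 - 1352)) = 1131927/(1056932 - 1352*792) = 1131927/(1056932 - 1070784) = 1131927/(-13852) = 1131927*(-1/13852) = -1131927/13852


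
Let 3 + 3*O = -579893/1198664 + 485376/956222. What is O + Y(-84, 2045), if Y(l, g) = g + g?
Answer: 7030163189063677/1719283331112 ≈ 4089.0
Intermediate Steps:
O = -1705635184403/1719283331112 (O = -1 + (-579893/1198664 + 485376/956222)/3 = -1 + (-579893*1/1198664 + 485376*(1/956222))/3 = -1 + (-579893/1198664 + 242688/478111)/3 = -1 + (1/3)*(13648146709/573094443704) = -1 + 13648146709/1719283331112 = -1705635184403/1719283331112 ≈ -0.99206)
Y(l, g) = 2*g
O + Y(-84, 2045) = -1705635184403/1719283331112 + 2*2045 = -1705635184403/1719283331112 + 4090 = 7030163189063677/1719283331112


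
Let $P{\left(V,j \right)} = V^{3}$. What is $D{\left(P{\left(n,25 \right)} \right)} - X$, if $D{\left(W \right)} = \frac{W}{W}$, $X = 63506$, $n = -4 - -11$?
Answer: $-63505$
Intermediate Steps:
$n = 7$ ($n = -4 + 11 = 7$)
$D{\left(W \right)} = 1$
$D{\left(P{\left(n,25 \right)} \right)} - X = 1 - 63506 = -63505$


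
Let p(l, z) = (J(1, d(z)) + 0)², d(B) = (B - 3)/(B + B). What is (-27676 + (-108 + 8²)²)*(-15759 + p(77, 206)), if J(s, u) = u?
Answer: 17213332123845/42436 ≈ 4.0563e+8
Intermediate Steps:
d(B) = (-3 + B)/(2*B) (d(B) = (-3 + B)/((2*B)) = (-3 + B)*(1/(2*B)) = (-3 + B)/(2*B))
p(l, z) = (-3 + z)²/(4*z²) (p(l, z) = ((-3 + z)/(2*z) + 0)² = ((-3 + z)/(2*z))² = (-3 + z)²/(4*z²))
(-27676 + (-108 + 8²)²)*(-15759 + p(77, 206)) = (-27676 + (-108 + 8²)²)*(-15759 + (¼)*(-3 + 206)²/206²) = (-27676 + (-108 + 64)²)*(-15759 + (¼)*(1/42436)*203²) = (-27676 + (-44)²)*(-15759 + (¼)*(1/42436)*41209) = (-27676 + 1936)*(-15759 + 41209/169744) = -25740*(-2674954487/169744) = 17213332123845/42436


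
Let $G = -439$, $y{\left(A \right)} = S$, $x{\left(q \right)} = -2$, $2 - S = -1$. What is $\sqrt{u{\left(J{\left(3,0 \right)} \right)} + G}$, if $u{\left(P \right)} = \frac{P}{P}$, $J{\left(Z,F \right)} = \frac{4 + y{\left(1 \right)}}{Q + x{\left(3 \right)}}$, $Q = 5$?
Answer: $i \sqrt{438} \approx 20.928 i$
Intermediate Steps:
$S = 3$ ($S = 2 - -1 = 2 + 1 = 3$)
$y{\left(A \right)} = 3$
$J{\left(Z,F \right)} = \frac{7}{3}$ ($J{\left(Z,F \right)} = \frac{4 + 3}{5 - 2} = \frac{7}{3}$)
$u{\left(P \right)} = 1$
$\sqrt{u{\left(J{\left(3,0 \right)} \right)} + G} = \sqrt{1 - 439} = \sqrt{-438} = i \sqrt{438}$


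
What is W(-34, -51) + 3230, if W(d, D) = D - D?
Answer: 3230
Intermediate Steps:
W(d, D) = 0
W(-34, -51) + 3230 = 0 + 3230 = 3230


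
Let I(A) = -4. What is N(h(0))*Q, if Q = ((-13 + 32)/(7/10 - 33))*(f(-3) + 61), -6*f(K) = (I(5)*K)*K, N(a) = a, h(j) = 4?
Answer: -2680/17 ≈ -157.65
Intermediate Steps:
f(K) = 2*K²/3 (f(K) = -(-4*K)*K/6 = -(-2)*K²/3 = 2*K²/3)
Q = -670/17 (Q = ((-13 + 32)/(7/10 - 33))*((⅔)*(-3)² + 61) = (19/(7*(⅒) - 33))*((⅔)*9 + 61) = (19/(7/10 - 33))*(6 + 61) = (19/(-323/10))*67 = (19*(-10/323))*67 = -10/17*67 = -670/17 ≈ -39.412)
N(h(0))*Q = 4*(-670/17) = -2680/17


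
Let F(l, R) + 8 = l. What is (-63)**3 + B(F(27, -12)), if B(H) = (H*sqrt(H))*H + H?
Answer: -250028 + 361*sqrt(19) ≈ -2.4845e+5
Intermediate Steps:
F(l, R) = -8 + l
B(H) = H + H**(5/2) (B(H) = H**(3/2)*H + H = H**(5/2) + H = H + H**(5/2))
(-63)**3 + B(F(27, -12)) = (-63)**3 + ((-8 + 27) + (-8 + 27)**(5/2)) = -250047 + (19 + 19**(5/2)) = -250047 + (19 + 361*sqrt(19)) = -250028 + 361*sqrt(19)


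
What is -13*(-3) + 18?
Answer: 57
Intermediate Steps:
-13*(-3) + 18 = 39 + 18 = 57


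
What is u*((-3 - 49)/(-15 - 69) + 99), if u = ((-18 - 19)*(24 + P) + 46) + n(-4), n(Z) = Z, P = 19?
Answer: -3240508/21 ≈ -1.5431e+5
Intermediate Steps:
u = -1549 (u = ((-18 - 19)*(24 + 19) + 46) - 4 = (-37*43 + 46) - 4 = (-1591 + 46) - 4 = -1545 - 4 = -1549)
u*((-3 - 49)/(-15 - 69) + 99) = -1549*((-3 - 49)/(-15 - 69) + 99) = -1549*(-52/(-84) + 99) = -1549*(-52*(-1/84) + 99) = -1549*(13/21 + 99) = -1549*2092/21 = -3240508/21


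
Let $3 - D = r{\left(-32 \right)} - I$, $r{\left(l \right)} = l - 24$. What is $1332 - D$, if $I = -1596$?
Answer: $2869$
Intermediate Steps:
$r{\left(l \right)} = -24 + l$
$D = -1537$ ($D = 3 - \left(\left(-24 - 32\right) - -1596\right) = 3 - \left(-56 + 1596\right) = 3 - 1540 = -1537$)
$1332 - D = 1332 - -1537 = 1332 + 1537 = 2869$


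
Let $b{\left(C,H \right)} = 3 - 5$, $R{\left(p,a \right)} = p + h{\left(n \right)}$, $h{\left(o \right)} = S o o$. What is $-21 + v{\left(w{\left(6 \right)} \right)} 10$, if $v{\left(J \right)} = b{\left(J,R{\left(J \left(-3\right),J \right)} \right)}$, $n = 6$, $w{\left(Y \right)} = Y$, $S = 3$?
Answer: $-41$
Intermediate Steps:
$h{\left(o \right)} = 3 o^{2}$ ($h{\left(o \right)} = 3 o o = 3 o^{2}$)
$R{\left(p,a \right)} = 108 + p$ ($R{\left(p,a \right)} = p + 3 \cdot 6^{2} = p + 3 \cdot 36 = p + 108 = 108 + p$)
$b{\left(C,H \right)} = -2$ ($b{\left(C,H \right)} = 3 - 5 = -2$)
$v{\left(J \right)} = -2$
$-21 + v{\left(w{\left(6 \right)} \right)} 10 = -21 - 20 = -41$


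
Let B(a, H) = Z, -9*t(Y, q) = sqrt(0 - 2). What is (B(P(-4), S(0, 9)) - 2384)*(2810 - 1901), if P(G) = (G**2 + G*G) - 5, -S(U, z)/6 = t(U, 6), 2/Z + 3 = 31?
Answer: -30337875/14 ≈ -2.1670e+6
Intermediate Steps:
t(Y, q) = -I*sqrt(2)/9 (t(Y, q) = -sqrt(0 - 2)/9 = -I*sqrt(2)/9)
Z = 1/14 (Z = 2/(-3 + 31) = 2/28 = 2*(1/28) = 1/14 ≈ 0.071429)
S(U, z) = 2*I*sqrt(2)/3 (S(U, z) = -(-2)*I*sqrt(2)/3 = 2*I*sqrt(2)/3)
P(G) = -5 + 2*G**2 (P(G) = (G**2 + G**2) - 5 = 2*G**2 - 5 = -5 + 2*G**2)
B(a, H) = 1/14
(B(P(-4), S(0, 9)) - 2384)*(2810 - 1901) = (1/14 - 2384)*(2810 - 1901) = -33375/14*909 = -30337875/14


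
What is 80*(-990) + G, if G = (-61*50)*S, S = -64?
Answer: 116000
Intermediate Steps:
G = 195200 (G = -61*50*(-64) = -3050*(-64) = 195200)
80*(-990) + G = 80*(-990) + 195200 = -79200 + 195200 = 116000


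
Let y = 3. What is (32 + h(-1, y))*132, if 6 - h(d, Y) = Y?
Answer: 4620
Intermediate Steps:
h(d, Y) = 6 - Y
(32 + h(-1, y))*132 = (32 + (6 - 1*3))*132 = (32 + (6 - 3))*132 = (32 + 3)*132 = 35*132 = 4620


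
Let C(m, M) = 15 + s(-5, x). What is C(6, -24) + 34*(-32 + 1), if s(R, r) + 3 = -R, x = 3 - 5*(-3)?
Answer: -1037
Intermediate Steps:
x = 18 (x = 3 + 15 = 18)
s(R, r) = -3 - R
C(m, M) = 17 (C(m, M) = 15 + (-3 - 1*(-5)) = 15 + (-3 + 5) = 15 + 2 = 17)
C(6, -24) + 34*(-32 + 1) = 17 + 34*(-32 + 1) = 17 + 34*(-31) = 17 - 1054 = -1037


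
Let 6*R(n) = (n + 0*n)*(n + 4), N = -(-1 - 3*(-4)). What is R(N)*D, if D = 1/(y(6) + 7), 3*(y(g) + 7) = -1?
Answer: -77/2 ≈ -38.500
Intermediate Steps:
y(g) = -22/3 (y(g) = -7 + (⅓)*(-1) = -7 - ⅓ = -22/3)
N = -11 (N = -(-1 + 12) = -1*11 = -11)
R(n) = n*(4 + n)/6 (R(n) = ((n + 0*n)*(n + 4))/6 = ((n + 0)*(4 + n))/6 = (n*(4 + n))/6 = n*(4 + n)/6)
D = -3 (D = 1/(-22/3 + 7) = 1/(-⅓) = -3)
R(N)*D = ((⅙)*(-11)*(4 - 11))*(-3) = ((⅙)*(-11)*(-7))*(-3) = (77/6)*(-3) = -77/2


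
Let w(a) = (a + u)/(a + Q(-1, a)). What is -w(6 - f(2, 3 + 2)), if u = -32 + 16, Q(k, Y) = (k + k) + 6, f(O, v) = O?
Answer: 3/2 ≈ 1.5000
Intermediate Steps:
Q(k, Y) = 6 + 2*k (Q(k, Y) = 2*k + 6 = 6 + 2*k)
u = -16
w(a) = (-16 + a)/(4 + a) (w(a) = (a - 16)/(a + (6 + 2*(-1))) = (-16 + a)/(a + (6 - 2)) = (-16 + a)/(a + 4) = (-16 + a)/(4 + a))
-w(6 - f(2, 3 + 2)) = -(-16 + (6 - 1*2))/(4 + (6 - 1*2)) = -(-16 + (6 - 2))/(4 + (6 - 2)) = -(-16 + 4)/(4 + 4) = -(-12)/8 = -1*(-3/2) = 3/2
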